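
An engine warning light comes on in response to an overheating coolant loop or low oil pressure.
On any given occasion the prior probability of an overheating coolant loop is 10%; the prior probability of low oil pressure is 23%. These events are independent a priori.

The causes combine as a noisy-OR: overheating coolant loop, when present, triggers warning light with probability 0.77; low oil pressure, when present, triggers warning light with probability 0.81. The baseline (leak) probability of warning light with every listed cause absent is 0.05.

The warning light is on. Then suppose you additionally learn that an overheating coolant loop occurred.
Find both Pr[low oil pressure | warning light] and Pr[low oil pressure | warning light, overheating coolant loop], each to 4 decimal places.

Under noisy-OR, P(warning light | causes) = 1 − (1−0.05)·∏(1−qᵢ) over the active causes.
P(warning light) = 0.05*0.9*0.77 + 0.8195*0.9*0.23 + 0.7815*0.1*0.77 + 0.958485*0.1*0.23 = 0.034650 + 0.169637 + 0.060175 + 0.022045 = 0.286507
Of this, 0.191682 comes from 0.169637 + 0.022045 (the low oil pressure=true cases).
P(low oil pressure | warning light) = 0.191682 / 0.286507 ≈ 0.6690

Now also conditioning on overheating coolant loop=true:
P(warning light | overheating coolant loop) = 0.7815·0.77 + 0.958485·0.23 = 0.601755 + 0.220452 = 0.822207
Of this, 0.220452 comes from 0.958485·0.23 (the low oil pressure=true cases).
P(low oil pressure | warning light, overheating coolant loop) = 0.220452 / 0.822207 ≈ 0.2681
Conditioning on overheating coolant loop lowers the posterior on low oil pressure: the classic explaining-away effect in a common-effect structure.

Pr[low oil pressure | warning light] ≈ 0.6690; Pr[low oil pressure | warning light, overheating coolant loop] ≈ 0.2681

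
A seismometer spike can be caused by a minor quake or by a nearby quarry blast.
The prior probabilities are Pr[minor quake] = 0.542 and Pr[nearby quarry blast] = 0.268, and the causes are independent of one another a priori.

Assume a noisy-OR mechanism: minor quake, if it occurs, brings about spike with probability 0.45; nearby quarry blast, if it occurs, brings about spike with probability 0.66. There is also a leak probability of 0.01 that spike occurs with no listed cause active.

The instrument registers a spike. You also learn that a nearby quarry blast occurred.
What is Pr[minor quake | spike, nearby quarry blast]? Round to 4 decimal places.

Under noisy-OR, P(spike | causes) = 1 − (1−0.01)·∏(1−qᵢ) over the active causes.
P(spike | nearby quarry blast) = 0.6634*0.458 + 0.81487*0.542 = 0.303837 + 0.441660 = 0.745497
The minor quake-present share is 0.81487*0.542 = 0.441660.
P(minor quake | spike, nearby quarry blast) = 0.441660 / 0.745497 ≈ 0.5924

Pr[minor quake | spike, nearby quarry blast] ≈ 0.5924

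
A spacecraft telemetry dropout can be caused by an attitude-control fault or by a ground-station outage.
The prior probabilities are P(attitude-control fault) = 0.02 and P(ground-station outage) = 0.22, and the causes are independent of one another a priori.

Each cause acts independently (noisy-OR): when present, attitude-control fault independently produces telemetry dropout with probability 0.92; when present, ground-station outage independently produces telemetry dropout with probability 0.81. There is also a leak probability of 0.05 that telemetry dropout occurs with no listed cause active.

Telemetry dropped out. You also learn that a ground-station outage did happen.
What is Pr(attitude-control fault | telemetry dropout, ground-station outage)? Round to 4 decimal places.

Under noisy-OR, P(telemetry dropout | causes) = 1 − (1−0.05)·∏(1−qᵢ) over the active causes.
Weight on attitude-control fault=true, given the evidence: 0.98556·0.02 = 0.019711
Normalizer over all consistent configurations: 0.8195·0.98 + 0.98556·0.02 = 0.822821
Posterior = 0.019711 / 0.822821 ≈ 0.0240

Pr(attitude-control fault | telemetry dropout, ground-station outage) ≈ 0.0240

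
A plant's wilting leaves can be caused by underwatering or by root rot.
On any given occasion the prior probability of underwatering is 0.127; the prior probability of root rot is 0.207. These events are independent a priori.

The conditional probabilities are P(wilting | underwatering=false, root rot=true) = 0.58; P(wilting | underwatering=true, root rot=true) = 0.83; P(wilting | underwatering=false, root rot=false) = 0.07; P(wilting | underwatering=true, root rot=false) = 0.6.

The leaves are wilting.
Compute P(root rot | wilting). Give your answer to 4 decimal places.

P(root rot | wilting) ≈ 0.5377

By total probability over the 4 (underwatering, root rot) configurations:
  P(wilting) = 0.07×0.873×0.793 + 0.58×0.873×0.207 + 0.6×0.127×0.793 + 0.83×0.127×0.207
        = 0.048460 + 0.104812 + 0.060427 + 0.021820 = 0.235519
The terms with root rot present sum to 0.126632, so
  P(root rot | wilting) = 0.126632 / 0.235519 ≈ 0.5377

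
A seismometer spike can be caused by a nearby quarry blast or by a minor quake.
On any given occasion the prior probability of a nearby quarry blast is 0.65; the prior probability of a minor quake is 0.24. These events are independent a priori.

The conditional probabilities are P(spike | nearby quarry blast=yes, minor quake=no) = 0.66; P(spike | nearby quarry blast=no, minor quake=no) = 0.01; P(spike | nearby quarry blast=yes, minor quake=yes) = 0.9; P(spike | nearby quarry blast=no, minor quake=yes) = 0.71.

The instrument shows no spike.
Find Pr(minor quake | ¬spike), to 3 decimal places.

Pr(minor quake | ¬spike) ≈ 0.085

By total probability over the 4 (nearby quarry blast, minor quake) configurations:
  P(¬spike) = 0.99*0.35*0.76 + 0.29*0.35*0.24 + 0.34*0.65*0.76 + 0.1*0.65*0.24
        = 0.263340 + 0.024360 + 0.167960 + 0.015600 = 0.471260
Keeping only the minor quake-present terms gives 0.039960, so
  P(minor quake | ¬spike) = 0.039960 / 0.471260 ≈ 0.085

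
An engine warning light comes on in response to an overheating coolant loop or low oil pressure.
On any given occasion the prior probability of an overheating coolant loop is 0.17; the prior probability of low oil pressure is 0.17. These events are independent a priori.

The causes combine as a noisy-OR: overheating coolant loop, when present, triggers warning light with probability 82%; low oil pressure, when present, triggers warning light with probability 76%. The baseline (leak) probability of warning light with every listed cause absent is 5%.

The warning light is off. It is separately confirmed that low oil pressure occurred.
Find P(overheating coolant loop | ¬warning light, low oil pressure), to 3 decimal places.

Under noisy-OR, P(warning light | causes) = 1 − (1−0.05)·∏(1−qᵢ) over the active causes.
Sum P(¬warning light|·) weighted by the priors over both values of overheating coolant loop:
  P(¬warning light | low oil pressure) = 0.228*0.83 + 0.04104*0.17
        = 0.189240 + 0.006977 = 0.196217
Configurations with overheating coolant loop contribute 0.006977, so
  P(overheating coolant loop | ¬warning light, low oil pressure) = 0.006977 / 0.196217 ≈ 0.036

P(overheating coolant loop | ¬warning light, low oil pressure) ≈ 0.036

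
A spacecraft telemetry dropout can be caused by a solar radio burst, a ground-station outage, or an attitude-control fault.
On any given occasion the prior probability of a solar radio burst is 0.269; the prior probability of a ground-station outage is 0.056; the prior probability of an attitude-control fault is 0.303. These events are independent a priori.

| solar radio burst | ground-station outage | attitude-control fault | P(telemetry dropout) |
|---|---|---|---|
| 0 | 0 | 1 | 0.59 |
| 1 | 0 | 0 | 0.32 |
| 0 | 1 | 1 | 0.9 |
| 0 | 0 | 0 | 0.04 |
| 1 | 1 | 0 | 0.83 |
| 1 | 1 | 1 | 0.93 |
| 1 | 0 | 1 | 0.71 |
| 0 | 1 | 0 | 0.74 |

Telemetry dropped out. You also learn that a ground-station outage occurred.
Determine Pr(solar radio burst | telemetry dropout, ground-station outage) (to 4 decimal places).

By total probability over the 4 (solar radio burst, attitude-control fault) configurations:
  P(telemetry dropout | ground-station outage) = 0.74·0.731·0.697 + 0.9·0.731·0.303 + 0.83·0.269·0.697 + 0.93·0.269·0.303
        = 0.377035 + 0.199344 + 0.155619 + 0.075802 = 0.807800
The terms with solar radio burst present sum to 0.231421, so
  P(solar radio burst | telemetry dropout, ground-station outage) = 0.231421 / 0.807800 ≈ 0.2865

Pr(solar radio burst | telemetry dropout, ground-station outage) ≈ 0.2865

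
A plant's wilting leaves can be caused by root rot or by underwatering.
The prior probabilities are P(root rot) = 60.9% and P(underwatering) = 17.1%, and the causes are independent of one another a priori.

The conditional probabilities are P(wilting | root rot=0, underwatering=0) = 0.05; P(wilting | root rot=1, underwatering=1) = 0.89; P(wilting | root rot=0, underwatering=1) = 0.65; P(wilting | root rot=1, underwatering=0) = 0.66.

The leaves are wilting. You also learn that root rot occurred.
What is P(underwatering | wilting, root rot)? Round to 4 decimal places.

P(underwatering | wilting, root rot) ≈ 0.2176

Sum P(wilting|·) weighted by the priors over both values of underwatering:
  P(wilting | root rot) = 0.66×0.829 + 0.89×0.171
        = 0.547140 + 0.152190 = 0.699330
Configurations with underwatering contribute 0.152190, so
  P(underwatering | wilting, root rot) = 0.152190 / 0.699330 ≈ 0.2176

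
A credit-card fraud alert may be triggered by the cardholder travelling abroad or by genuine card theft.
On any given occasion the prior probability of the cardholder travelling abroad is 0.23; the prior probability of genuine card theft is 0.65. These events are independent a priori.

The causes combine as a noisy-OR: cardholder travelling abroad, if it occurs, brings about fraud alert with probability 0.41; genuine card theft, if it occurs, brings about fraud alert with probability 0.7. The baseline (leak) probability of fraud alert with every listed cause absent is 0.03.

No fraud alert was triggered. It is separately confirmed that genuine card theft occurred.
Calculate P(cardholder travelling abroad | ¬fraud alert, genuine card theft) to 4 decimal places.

P(cardholder travelling abroad | ¬fraud alert, genuine card theft) ≈ 0.1498

Under noisy-OR, P(fraud alert | causes) = 1 − (1−0.03)·∏(1−qᵢ) over the active causes.
Weight on cardholder travelling abroad=true, given the evidence: 0.17169·0.23 = 0.039489
Normalizer over all consistent configurations: 0.291·0.77 + 0.17169·0.23 = 0.263559
P(cardholder travelling abroad | ¬fraud alert, genuine card theft) = 0.039489/0.263559 ≈ 0.1498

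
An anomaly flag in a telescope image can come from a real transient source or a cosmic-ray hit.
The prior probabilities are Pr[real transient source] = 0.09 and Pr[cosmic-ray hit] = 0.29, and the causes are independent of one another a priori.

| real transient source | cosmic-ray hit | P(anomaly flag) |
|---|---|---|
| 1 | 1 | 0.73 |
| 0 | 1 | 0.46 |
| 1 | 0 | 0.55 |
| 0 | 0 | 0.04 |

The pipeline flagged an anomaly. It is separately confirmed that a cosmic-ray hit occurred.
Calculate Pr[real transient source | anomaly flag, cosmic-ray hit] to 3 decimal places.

Pr[real transient source | anomaly flag, cosmic-ray hit] ≈ 0.136

By total probability over both values of real transient source:
  P(anomaly flag | cosmic-ray hit) = 0.46·0.91 + 0.73·0.09
        = 0.418600 + 0.065700 = 0.484300
Configurations with real transient source contribute 0.065700, so
  P(real transient source | anomaly flag, cosmic-ray hit) = 0.065700 / 0.484300 ≈ 0.136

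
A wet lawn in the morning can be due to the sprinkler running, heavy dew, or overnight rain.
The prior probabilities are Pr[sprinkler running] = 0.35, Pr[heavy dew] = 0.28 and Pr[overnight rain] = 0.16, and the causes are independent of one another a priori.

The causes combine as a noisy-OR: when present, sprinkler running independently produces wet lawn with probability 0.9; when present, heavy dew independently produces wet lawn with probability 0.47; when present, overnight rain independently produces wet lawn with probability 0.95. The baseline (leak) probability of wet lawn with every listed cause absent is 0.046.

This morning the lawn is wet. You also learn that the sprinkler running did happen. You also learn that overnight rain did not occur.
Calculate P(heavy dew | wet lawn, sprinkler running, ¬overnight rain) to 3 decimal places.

P(heavy dew | wet lawn, sprinkler running, ¬overnight rain) ≈ 0.290

Under noisy-OR, P(wet lawn | causes) = 1 − (1−0.046)·∏(1−qᵢ) over the active causes.
P(wet lawn | sprinkler running, ¬overnight rain) = 0.9046·0.72 + 0.949438·0.28 = 0.651312 + 0.265843 = 0.917155
The heavy dew-present share is 0.949438·0.28 = 0.265843.
P(heavy dew | wet lawn, sprinkler running, ¬overnight rain) = 0.265843 / 0.917155 ≈ 0.290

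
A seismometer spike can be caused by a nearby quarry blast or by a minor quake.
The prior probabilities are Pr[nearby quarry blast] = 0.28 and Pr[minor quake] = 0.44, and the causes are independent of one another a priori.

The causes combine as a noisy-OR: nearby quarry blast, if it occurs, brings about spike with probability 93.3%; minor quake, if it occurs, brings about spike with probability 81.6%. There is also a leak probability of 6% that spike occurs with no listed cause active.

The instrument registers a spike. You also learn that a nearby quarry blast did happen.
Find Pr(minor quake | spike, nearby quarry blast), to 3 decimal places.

Pr(minor quake | spike, nearby quarry blast) ≈ 0.453

Under noisy-OR, P(spike | causes) = 1 − (1−0.06)·∏(1−qᵢ) over the active causes.
P(spike | nearby quarry blast) = 0.93702×0.56 + 0.988412×0.44 = 0.524731 + 0.434901 = 0.959632
The minor quake-present share is 0.988412×0.44 = 0.434901.
So P(minor quake | spike, nearby quarry blast) = 0.434901/0.959632 ≈ 0.453.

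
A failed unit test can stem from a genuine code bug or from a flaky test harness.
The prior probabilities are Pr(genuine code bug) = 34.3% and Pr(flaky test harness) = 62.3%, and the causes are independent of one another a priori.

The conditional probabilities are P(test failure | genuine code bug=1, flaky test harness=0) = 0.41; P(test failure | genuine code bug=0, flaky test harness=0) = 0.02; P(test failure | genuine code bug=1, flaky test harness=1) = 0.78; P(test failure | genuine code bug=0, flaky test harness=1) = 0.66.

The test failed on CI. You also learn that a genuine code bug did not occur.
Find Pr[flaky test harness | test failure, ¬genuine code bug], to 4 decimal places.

Pr[flaky test harness | test failure, ¬genuine code bug] ≈ 0.9820

P(test failure | ¬genuine code bug) = 0.02*0.377 + 0.66*0.623 = 0.007540 + 0.411180 = 0.418720
Restricting to configurations with flaky test harness present: 0.66*0.623 = 0.411180.
Hence the posterior is 0.411180/0.418720 ≈ 0.9820.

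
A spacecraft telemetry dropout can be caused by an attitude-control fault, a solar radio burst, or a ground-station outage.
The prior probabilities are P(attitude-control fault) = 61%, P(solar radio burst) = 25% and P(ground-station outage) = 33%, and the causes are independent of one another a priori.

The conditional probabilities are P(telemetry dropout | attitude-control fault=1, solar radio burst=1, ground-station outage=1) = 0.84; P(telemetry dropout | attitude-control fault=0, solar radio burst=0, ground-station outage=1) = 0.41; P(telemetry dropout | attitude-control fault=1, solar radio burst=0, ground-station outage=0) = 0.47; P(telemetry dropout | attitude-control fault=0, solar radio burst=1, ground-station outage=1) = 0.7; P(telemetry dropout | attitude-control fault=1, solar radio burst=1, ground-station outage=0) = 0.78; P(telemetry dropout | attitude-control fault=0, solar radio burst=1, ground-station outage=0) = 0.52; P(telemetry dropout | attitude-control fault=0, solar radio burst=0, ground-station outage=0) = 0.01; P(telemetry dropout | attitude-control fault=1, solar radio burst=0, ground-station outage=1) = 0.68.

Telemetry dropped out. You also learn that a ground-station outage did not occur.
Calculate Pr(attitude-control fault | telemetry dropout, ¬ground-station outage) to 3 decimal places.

Numerator (weight on configurations with attitude-control fault): 0.215025 + 0.118950 = 0.333975
Normalizer over all consistent configurations: 0.01·0.39·0.75 + 0.52·0.39·0.25 + 0.47·0.61·0.75 + 0.78·0.61·0.25 = 0.387600
Posterior = 0.333975 / 0.387600 ≈ 0.862

Pr(attitude-control fault | telemetry dropout, ¬ground-station outage) ≈ 0.862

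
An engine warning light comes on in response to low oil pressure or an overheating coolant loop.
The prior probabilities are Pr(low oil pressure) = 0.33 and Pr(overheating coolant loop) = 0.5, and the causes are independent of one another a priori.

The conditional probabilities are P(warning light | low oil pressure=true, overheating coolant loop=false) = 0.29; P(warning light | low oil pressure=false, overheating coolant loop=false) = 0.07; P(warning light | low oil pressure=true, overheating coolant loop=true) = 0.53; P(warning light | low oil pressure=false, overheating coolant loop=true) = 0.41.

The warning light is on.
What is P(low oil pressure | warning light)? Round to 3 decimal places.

P(warning light) = 0.07·0.67·0.5 + 0.41·0.67·0.5 + 0.29·0.33·0.5 + 0.53·0.33·0.5 = 0.023450 + 0.137350 + 0.047850 + 0.087450 = 0.296100
The low oil pressure-present share is 0.047850 + 0.087450 = 0.135300.
P(low oil pressure | warning light) = 0.135300 / 0.296100 ≈ 0.457

P(low oil pressure | warning light) ≈ 0.457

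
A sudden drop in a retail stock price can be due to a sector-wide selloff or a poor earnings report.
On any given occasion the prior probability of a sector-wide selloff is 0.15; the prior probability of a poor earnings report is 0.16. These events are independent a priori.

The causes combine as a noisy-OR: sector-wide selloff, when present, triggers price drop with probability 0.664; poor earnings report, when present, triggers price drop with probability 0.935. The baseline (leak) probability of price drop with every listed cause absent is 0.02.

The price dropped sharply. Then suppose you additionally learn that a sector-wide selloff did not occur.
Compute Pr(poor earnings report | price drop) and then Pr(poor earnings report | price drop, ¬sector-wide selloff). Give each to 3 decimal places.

Pr(poor earnings report | price drop) ≈ 0.604; Pr(poor earnings report | price drop, ¬sector-wide selloff) ≈ 0.899

Under noisy-OR, P(price drop | causes) = 1 − (1−0.02)·∏(1−qᵢ) over the active causes.
By total probability over the 4 (sector-wide selloff, poor earnings report) configurations:
  P(price drop) = 0.02·0.85·0.84 + 0.9363·0.85·0.16 + 0.67072·0.15·0.84 + 0.978597·0.15·0.16
        = 0.014280 + 0.127337 + 0.084511 + 0.023486 = 0.249614
The terms with poor earnings report present sum to 0.150823, so
  P(poor earnings report | price drop) = 0.150823 / 0.249614 ≈ 0.604

With the extra evidence:
P(price drop | ¬sector-wide selloff) = 0.02×0.84 + 0.9363×0.16 = 0.016800 + 0.149808 = 0.166608
The poor earnings report-present share is 0.9363×0.16 = 0.149808.
So P(poor earnings report | price drop, ¬sector-wide selloff) = 0.149808/0.166608 ≈ 0.899.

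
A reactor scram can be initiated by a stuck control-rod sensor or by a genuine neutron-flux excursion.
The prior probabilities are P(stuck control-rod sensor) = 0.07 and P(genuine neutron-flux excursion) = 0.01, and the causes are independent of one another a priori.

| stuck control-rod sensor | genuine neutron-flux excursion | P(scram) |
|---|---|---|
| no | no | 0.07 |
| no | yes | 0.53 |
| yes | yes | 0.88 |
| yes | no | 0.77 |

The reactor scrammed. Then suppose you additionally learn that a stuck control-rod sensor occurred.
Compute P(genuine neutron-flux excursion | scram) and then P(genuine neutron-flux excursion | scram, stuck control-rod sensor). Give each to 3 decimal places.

Sum P(scram|·) weighted by the priors over the 4 (stuck control-rod sensor, genuine neutron-flux excursion) configurations:
  P(scram) = 0.07·0.93·0.99 + 0.53·0.93·0.01 + 0.77·0.07·0.99 + 0.88·0.07·0.01
        = 0.064449 + 0.004929 + 0.053361 + 0.000616 = 0.123355
Configurations with genuine neutron-flux excursion contribute 0.005545, so
  P(genuine neutron-flux excursion | scram) = 0.005545 / 0.123355 ≈ 0.045

With the extra evidence:
By total probability over both values of genuine neutron-flux excursion:
  P(scram | stuck control-rod sensor) = 0.77·0.99 + 0.88·0.01
        = 0.762300 + 0.008800 = 0.771100
The terms with genuine neutron-flux excursion present sum to 0.008800, so
  P(genuine neutron-flux excursion | scram, stuck control-rod sensor) = 0.008800 / 0.771100 ≈ 0.011
— stuck control-rod sensor explains away the evidence for genuine neutron-flux excursion.

P(genuine neutron-flux excursion | scram) ≈ 0.045; P(genuine neutron-flux excursion | scram, stuck control-rod sensor) ≈ 0.011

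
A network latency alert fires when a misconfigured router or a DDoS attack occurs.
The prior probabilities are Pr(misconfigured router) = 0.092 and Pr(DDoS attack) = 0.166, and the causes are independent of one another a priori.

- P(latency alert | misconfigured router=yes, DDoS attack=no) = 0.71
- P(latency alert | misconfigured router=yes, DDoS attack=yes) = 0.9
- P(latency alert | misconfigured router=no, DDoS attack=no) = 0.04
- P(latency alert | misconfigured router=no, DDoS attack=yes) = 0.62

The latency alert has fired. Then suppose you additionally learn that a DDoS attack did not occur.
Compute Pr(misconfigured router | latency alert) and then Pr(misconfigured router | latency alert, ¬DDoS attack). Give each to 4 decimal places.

Pr(misconfigured router | latency alert) ≈ 0.3554; Pr(misconfigured router | latency alert, ¬DDoS attack) ≈ 0.6427

Sum P(latency alert|·) weighted by the priors over the 4 (misconfigured router, DDoS attack) configurations:
  P(latency alert) = 0.04·0.908·0.834 + 0.62·0.908·0.166 + 0.71·0.092·0.834 + 0.9·0.092·0.166
        = 0.030291 + 0.093451 + 0.054477 + 0.013745 = 0.191964
Configurations with misconfigured router contribute 0.068222, so
  P(misconfigured router | latency alert) = 0.068222 / 0.191964 ≈ 0.3554

With the extra evidence:
Sum P(latency alert|·) weighted by the priors over both values of misconfigured router:
  P(latency alert | ¬DDoS attack) = 0.04×0.908 + 0.71×0.092
        = 0.036320 + 0.065320 = 0.101640
The terms with misconfigured router present sum to 0.065320, so
  P(misconfigured router | latency alert, ¬DDoS attack) = 0.065320 / 0.101640 ≈ 0.6427
With DDoS attack excluded, misconfigured router must carry more of the explanatory weight for the latency alert.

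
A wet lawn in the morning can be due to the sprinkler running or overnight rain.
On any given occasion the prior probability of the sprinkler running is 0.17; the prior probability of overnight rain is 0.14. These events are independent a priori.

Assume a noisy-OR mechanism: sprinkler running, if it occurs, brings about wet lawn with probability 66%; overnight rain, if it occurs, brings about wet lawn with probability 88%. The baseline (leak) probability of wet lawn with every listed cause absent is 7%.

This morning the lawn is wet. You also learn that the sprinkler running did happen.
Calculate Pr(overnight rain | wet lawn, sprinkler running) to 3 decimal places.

Pr(overnight rain | wet lawn, sprinkler running) ≈ 0.186

Under noisy-OR, P(wet lawn | causes) = 1 − (1−0.07)·∏(1−qᵢ) over the active causes.
Weight on overnight rain=true, given the evidence: 0.962056·0.14 = 0.134688
Normalizer over all consistent configurations: 0.6838·0.86 + 0.962056·0.14 = 0.722756
Posterior = 0.134688 / 0.722756 ≈ 0.186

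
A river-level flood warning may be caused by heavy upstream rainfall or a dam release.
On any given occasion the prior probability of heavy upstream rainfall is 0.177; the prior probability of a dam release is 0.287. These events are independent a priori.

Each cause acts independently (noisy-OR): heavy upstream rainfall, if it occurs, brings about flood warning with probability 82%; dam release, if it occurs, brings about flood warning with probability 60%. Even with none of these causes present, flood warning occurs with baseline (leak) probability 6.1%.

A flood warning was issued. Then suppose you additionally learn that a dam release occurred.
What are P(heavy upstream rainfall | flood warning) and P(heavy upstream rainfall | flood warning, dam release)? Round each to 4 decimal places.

Under noisy-OR, P(flood warning | causes) = 1 − (1−0.061)·∏(1−qᵢ) over the active causes.
Enumerate the 4 (heavy upstream rainfall, dam release) configurations and weight by the priors:
  P(flood warning) = 0.061·0.823·0.713 + 0.6244·0.823·0.287 + 0.83098·0.177·0.713 + 0.932392·0.177·0.287
        = 0.035795 + 0.147484 + 0.104871 + 0.047365 = 0.335515
The terms with heavy upstream rainfall present sum to 0.152236, so
  P(heavy upstream rainfall | flood warning) = 0.152236 / 0.335515 ≈ 0.4537

With the extra evidence:
P(flood warning | dam release) = 0.6244*0.823 + 0.932392*0.177 = 0.513881 + 0.165033 = 0.678914
The heavy upstream rainfall-present share is 0.932392*0.177 = 0.165033.
So P(heavy upstream rainfall | flood warning, dam release) = 0.165033/0.678914 ≈ 0.2431.

P(heavy upstream rainfall | flood warning) ≈ 0.4537; P(heavy upstream rainfall | flood warning, dam release) ≈ 0.2431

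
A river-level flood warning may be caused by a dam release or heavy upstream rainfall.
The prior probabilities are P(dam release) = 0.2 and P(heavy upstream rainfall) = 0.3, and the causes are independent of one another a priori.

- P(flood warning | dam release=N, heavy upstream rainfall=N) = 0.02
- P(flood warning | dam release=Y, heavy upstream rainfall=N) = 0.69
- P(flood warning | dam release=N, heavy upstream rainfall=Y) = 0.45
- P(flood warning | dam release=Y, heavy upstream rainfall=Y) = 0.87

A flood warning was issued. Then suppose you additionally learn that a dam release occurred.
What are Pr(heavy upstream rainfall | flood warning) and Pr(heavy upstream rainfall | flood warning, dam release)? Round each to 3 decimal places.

Weight on heavy upstream rainfall=true, given the evidence: 0.108000 + 0.052200 = 0.160200
Normalizer over all consistent configurations: 0.02·0.8·0.7 + 0.45·0.8·0.3 + 0.69·0.2·0.7 + 0.87·0.2·0.3 = 0.268000
P(heavy upstream rainfall | flood warning) = 0.160200/0.268000 ≈ 0.598

Now also conditioning on dam release=true:
P(flood warning | dam release) = 0.69·0.7 + 0.87·0.3 = 0.483000 + 0.261000 = 0.744000
Of this, 0.261000 comes from 0.87·0.3 (the heavy upstream rainfall=true cases).
Hence the posterior is 0.261000/0.744000 ≈ 0.351.

Pr(heavy upstream rainfall | flood warning) ≈ 0.598; Pr(heavy upstream rainfall | flood warning, dam release) ≈ 0.351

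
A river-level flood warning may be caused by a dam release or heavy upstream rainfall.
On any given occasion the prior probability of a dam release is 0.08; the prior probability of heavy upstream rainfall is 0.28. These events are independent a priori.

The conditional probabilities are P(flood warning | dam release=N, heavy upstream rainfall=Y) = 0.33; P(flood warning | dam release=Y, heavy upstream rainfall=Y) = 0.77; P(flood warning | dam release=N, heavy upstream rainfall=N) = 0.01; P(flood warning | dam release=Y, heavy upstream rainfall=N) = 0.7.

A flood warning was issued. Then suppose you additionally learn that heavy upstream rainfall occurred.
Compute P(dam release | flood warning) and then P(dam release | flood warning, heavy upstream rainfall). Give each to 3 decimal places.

Weight on dam release=true, given the evidence: 0.040320 + 0.017248 = 0.057568
Denominator P(flood warning): 0.01·0.92·0.72 + 0.33·0.92·0.28 + 0.7·0.08·0.72 + 0.77·0.08·0.28 = 0.149200
Posterior = 0.057568 / 0.149200 ≈ 0.386

With the extra evidence:
P(flood warning | heavy upstream rainfall) = 0.33*0.92 + 0.77*0.08 = 0.303600 + 0.061600 = 0.365200
The dam release-present share is 0.77*0.08 = 0.061600.
Hence the posterior is 0.061600/0.365200 ≈ 0.169.
The drop from 0.386 to 0.169 is the explaining-away (discounting) effect.

P(dam release | flood warning) ≈ 0.386; P(dam release | flood warning, heavy upstream rainfall) ≈ 0.169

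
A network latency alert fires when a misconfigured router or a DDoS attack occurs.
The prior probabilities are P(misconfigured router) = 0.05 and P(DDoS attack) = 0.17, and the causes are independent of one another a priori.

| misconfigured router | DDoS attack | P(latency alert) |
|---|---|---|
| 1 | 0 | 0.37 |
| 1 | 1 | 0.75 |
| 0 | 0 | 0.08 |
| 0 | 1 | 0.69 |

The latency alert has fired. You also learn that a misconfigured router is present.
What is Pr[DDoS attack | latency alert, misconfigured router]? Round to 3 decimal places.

Sum P(latency alert|·) weighted by the priors over both values of DDoS attack:
  P(latency alert | misconfigured router) = 0.37*0.83 + 0.75*0.17
        = 0.307100 + 0.127500 = 0.434600
The terms with DDoS attack present sum to 0.127500, so
  P(DDoS attack | latency alert, misconfigured router) = 0.127500 / 0.434600 ≈ 0.293

Pr[DDoS attack | latency alert, misconfigured router] ≈ 0.293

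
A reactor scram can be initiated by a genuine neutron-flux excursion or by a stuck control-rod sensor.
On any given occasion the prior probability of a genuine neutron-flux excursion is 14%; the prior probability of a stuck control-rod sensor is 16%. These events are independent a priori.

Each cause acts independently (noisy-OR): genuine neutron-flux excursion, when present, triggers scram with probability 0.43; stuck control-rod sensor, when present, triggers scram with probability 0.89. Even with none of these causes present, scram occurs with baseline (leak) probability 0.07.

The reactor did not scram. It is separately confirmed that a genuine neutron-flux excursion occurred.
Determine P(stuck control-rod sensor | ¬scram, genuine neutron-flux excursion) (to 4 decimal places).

P(stuck control-rod sensor | ¬scram, genuine neutron-flux excursion) ≈ 0.0205

Under noisy-OR, P(scram | causes) = 1 − (1−0.07)·∏(1−qᵢ) over the active causes.
By total probability over both values of stuck control-rod sensor:
  P(¬scram | genuine neutron-flux excursion) = 0.5301×0.84 + 0.058311×0.16
        = 0.445284 + 0.009330 = 0.454614
Configurations with stuck control-rod sensor contribute 0.009330, so
  P(stuck control-rod sensor | ¬scram, genuine neutron-flux excursion) = 0.009330 / 0.454614 ≈ 0.0205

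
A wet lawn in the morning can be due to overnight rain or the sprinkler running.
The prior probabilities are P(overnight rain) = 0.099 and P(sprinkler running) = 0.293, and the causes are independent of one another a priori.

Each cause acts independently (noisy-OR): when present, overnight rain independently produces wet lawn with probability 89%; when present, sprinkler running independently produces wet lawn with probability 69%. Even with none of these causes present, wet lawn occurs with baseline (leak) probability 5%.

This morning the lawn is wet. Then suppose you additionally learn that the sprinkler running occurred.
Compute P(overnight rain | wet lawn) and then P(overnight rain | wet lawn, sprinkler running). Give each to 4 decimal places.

Under noisy-OR, P(wet lawn | causes) = 1 − (1−0.05)·∏(1−qᵢ) over the active causes.
Enumerate the 4 (overnight rain, sprinkler running) configurations and weight by the priors:
  P(wet lawn) = 0.05·0.901·0.707 + 0.7055·0.901·0.293 + 0.8955·0.099·0.707 + 0.967605·0.099·0.293
        = 0.031850 + 0.186247 + 0.062679 + 0.028067 = 0.308843
The terms with overnight rain present sum to 0.090746, so
  P(overnight rain | wet lawn) = 0.090746 / 0.308843 ≈ 0.2938

Now also conditioning on sprinkler running=true:
P(wet lawn | sprinkler running) = 0.7055×0.901 + 0.967605×0.099 = 0.635656 + 0.095793 = 0.731449
Restricting to configurations with overnight rain present: 0.967605×0.099 = 0.095793.
So P(overnight rain | wet lawn, sprinkler running) = 0.095793/0.731449 ≈ 0.1310.
This is intercausal reasoning (explaining away): once sprinkler running accounts for the wet lawn, overnight rain becomes less likely.

P(overnight rain | wet lawn) ≈ 0.2938; P(overnight rain | wet lawn, sprinkler running) ≈ 0.1310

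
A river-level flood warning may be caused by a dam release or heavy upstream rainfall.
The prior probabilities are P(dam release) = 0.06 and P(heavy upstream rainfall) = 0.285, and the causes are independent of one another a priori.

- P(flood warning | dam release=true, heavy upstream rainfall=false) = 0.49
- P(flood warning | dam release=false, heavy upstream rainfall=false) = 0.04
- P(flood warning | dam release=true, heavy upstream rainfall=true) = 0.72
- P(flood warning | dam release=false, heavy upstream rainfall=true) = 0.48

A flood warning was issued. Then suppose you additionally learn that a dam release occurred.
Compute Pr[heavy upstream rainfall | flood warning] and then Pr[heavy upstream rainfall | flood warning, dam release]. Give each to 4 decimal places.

Pr[heavy upstream rainfall | flood warning] ≈ 0.7463; Pr[heavy upstream rainfall | flood warning, dam release] ≈ 0.3694

For the numerator, keep only heavy upstream rainfall=true terms: 0.128592 + 0.012312 = 0.140904
Normalizer over all consistent configurations: 0.04×0.94×0.715 + 0.48×0.94×0.285 + 0.49×0.06×0.715 + 0.72×0.06×0.285 = 0.188809
P(heavy upstream rainfall | flood warning) = 0.140904/0.188809 ≈ 0.7463

With the extra evidence:
P(flood warning | dam release) = 0.49·0.715 + 0.72·0.285 = 0.350350 + 0.205200 = 0.555550
Restricting to configurations with heavy upstream rainfall present: 0.72·0.285 = 0.205200.
P(heavy upstream rainfall | flood warning, dam release) = 0.205200 / 0.555550 ≈ 0.3694
— dam release explains away the evidence for heavy upstream rainfall.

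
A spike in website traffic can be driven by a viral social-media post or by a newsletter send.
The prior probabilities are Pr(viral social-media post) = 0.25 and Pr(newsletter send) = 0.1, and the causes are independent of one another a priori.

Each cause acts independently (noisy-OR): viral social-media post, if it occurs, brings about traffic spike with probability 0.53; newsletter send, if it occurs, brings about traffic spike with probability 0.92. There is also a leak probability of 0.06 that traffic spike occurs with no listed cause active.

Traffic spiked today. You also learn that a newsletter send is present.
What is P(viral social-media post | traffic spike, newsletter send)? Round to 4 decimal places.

Under noisy-OR, P(traffic spike | causes) = 1 − (1−0.06)·∏(1−qᵢ) over the active causes.
By total probability over both values of viral social-media post:
  P(traffic spike | newsletter send) = 0.9248·0.75 + 0.964656·0.25
        = 0.693600 + 0.241164 = 0.934764
Keeping only the viral social-media post-present terms gives 0.241164, so
  P(viral social-media post | traffic spike, newsletter send) = 0.241164 / 0.934764 ≈ 0.2580

P(viral social-media post | traffic spike, newsletter send) ≈ 0.2580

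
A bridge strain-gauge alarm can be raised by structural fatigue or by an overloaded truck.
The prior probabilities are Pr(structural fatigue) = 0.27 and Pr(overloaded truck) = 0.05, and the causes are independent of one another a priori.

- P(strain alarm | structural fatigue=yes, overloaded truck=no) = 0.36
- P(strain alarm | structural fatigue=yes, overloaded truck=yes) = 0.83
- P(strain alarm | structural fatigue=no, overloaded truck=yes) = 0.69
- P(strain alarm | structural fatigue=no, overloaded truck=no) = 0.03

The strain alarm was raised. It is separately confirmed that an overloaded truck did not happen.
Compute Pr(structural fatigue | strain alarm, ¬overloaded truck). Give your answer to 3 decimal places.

P(strain alarm | ¬overloaded truck) = 0.03×0.73 + 0.36×0.27 = 0.021900 + 0.097200 = 0.119100
Restricting to configurations with structural fatigue present: 0.36×0.27 = 0.097200.
P(structural fatigue | strain alarm, ¬overloaded truck) = 0.097200 / 0.119100 ≈ 0.816

Pr(structural fatigue | strain alarm, ¬overloaded truck) ≈ 0.816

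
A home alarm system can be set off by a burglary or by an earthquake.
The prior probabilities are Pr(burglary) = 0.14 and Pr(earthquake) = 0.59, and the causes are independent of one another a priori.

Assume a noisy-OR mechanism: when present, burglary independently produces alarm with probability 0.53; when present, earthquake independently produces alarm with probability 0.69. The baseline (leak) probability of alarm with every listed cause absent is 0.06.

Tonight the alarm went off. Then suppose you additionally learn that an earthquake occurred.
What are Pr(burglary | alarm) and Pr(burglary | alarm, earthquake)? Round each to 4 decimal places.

Under noisy-OR, P(alarm | causes) = 1 − (1−0.06)·∏(1−qᵢ) over the active causes.
P(alarm) = 0.06*0.86*0.41 + 0.7086*0.86*0.59 + 0.5582*0.14*0.41 + 0.863042*0.14*0.59 = 0.021156 + 0.359544 + 0.032041 + 0.071287 = 0.484028
The burglary-present share is 0.032041 + 0.071287 = 0.103328.
Hence the posterior is 0.103328/0.484028 ≈ 0.2135.

Now condition on the additional information:
Enumerate both values of burglary and weight by the priors:
  P(alarm | earthquake) = 0.7086×0.86 + 0.863042×0.14
        = 0.609396 + 0.120826 = 0.730222
Keeping only the burglary-present terms gives 0.120826, so
  P(burglary | alarm, earthquake) = 0.120826 / 0.730222 ≈ 0.1655
The drop from 0.2135 to 0.1655 is the explaining-away (discounting) effect.

Pr(burglary | alarm) ≈ 0.2135; Pr(burglary | alarm, earthquake) ≈ 0.1655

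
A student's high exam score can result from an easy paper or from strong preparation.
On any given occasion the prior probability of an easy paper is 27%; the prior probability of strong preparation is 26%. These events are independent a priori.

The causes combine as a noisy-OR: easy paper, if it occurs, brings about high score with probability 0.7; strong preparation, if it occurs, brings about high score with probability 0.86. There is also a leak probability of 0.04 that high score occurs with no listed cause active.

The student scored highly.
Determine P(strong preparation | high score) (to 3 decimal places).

P(strong preparation | high score) ≈ 0.586

Under noisy-OR, P(high score | causes) = 1 − (1−0.04)·∏(1−qᵢ) over the active causes.
By total probability over the 4 (easy paper, strong preparation) configurations:
  P(high score) = 0.04×0.73×0.74 + 0.8656×0.73×0.26 + 0.712×0.27×0.74 + 0.95968×0.27×0.26
        = 0.021608 + 0.164291 + 0.142258 + 0.067370 = 0.395527
The terms with strong preparation present sum to 0.231661, so
  P(strong preparation | high score) = 0.231661 / 0.395527 ≈ 0.586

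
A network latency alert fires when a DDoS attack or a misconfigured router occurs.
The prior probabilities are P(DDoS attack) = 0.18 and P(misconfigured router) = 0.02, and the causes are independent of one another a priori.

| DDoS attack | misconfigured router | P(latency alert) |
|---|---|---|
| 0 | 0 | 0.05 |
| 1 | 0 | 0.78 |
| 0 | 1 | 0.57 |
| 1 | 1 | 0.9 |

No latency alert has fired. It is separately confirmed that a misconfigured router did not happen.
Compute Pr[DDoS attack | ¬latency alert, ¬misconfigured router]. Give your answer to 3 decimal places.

Pr[DDoS attack | ¬latency alert, ¬misconfigured router] ≈ 0.048

Sum P(¬latency alert|·) weighted by the priors over both values of DDoS attack:
  P(¬latency alert | ¬misconfigured router) = 0.95*0.82 + 0.22*0.18
        = 0.779000 + 0.039600 = 0.818600
The terms with DDoS attack present sum to 0.039600, so
  P(DDoS attack | ¬latency alert, ¬misconfigured router) = 0.039600 / 0.818600 ≈ 0.048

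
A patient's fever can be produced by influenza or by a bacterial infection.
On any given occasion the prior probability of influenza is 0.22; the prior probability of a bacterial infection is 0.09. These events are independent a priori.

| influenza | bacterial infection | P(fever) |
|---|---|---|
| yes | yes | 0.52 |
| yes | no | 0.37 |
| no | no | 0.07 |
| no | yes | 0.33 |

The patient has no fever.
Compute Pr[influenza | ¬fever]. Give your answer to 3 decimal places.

Pr[influenza | ¬fever] ≈ 0.161

P(¬fever) = 0.93*0.78*0.91 + 0.67*0.78*0.09 + 0.63*0.22*0.91 + 0.48*0.22*0.09 = 0.660114 + 0.047034 + 0.126126 + 0.009504 = 0.842778
The influenza-present share is 0.126126 + 0.009504 = 0.135630.
Hence the posterior is 0.135630/0.842778 ≈ 0.161.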